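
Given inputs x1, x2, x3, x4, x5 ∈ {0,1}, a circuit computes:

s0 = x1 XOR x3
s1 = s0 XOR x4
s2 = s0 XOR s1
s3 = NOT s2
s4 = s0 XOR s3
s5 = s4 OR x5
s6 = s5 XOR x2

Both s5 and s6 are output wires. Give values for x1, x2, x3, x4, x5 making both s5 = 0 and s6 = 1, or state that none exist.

x1=0, x2=1, x3=1, x4=0, x5=0

Check with x1=0, x2=1, x3=1, x4=0, x5=0:
s0 = x1 XOR x3 = 0 XOR 1 = 1
s1 = s0 XOR x4 = 1 XOR 0 = 1
s2 = s0 XOR s1 = 1 XOR 1 = 0
s3 = NOT s2 = NOT 0 = 1
s4 = s0 XOR s3 = 1 XOR 1 = 0
s5 = s4 OR x5 = 0 OR 0 = 0
s6 = s5 XOR x2 = 0 XOR 1 = 1
So s5 = 0 and s6 = 1.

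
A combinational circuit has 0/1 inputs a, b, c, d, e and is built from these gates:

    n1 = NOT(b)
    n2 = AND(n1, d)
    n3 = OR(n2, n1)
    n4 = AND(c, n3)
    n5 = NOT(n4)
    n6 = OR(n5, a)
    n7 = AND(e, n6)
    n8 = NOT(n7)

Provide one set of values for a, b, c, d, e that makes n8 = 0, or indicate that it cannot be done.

a=1, b=0, c=1, d=1, e=1

n8 = NOT(n7) must be 0, so n7 = 1.
n7 = AND(e, n6) must be 1, so both e = 1 and n6 = 1.
n6 = OR(n5, a) must be 1, so at least one of n5, a is 1.
Check with a=1, b=0, c=1, d=1, e=1:
n1 = NOT(b) = NOT 0 = 1
n2 = AND(n1, d) = AND(1, 1) = 1
n3 = OR(n2, n1) = OR(1, 1) = 1
n4 = AND(c, n3) = AND(1, 1) = 1
n5 = NOT(n4) = NOT 1 = 0
n6 = OR(n5, a) = OR(0, 1) = 1
n7 = AND(e, n6) = AND(1, 1) = 1
n8 = NOT(n7) = NOT 1 = 0
So n8 = 0 as required.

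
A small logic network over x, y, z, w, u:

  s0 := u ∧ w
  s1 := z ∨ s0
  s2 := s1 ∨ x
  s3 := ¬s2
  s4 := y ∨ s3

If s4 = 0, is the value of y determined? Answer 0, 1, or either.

0

s4 = y ∨ s3 must be 0, so both y = 0 and s3 = 0.
Every assignment with s4 = 0 has y = 0; there are 13 such assignment(s).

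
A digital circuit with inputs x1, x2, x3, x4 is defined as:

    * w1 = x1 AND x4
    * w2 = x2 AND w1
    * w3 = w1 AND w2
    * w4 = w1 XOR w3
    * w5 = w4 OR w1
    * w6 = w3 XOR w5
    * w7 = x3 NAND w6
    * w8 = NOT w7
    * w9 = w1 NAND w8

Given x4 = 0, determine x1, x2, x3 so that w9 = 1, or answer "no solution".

x1=1, x2=1, x3=1

w9 = w1 NAND w8 must be 1, so at least one of w1, w8 is 0.
Check with x4 = 0 and x1=1, x2=1, x3=1:
w1 = x1 AND x4 = 1 AND 0 = 0
w2 = x2 AND w1 = 1 AND 0 = 0
w3 = w1 AND w2 = 0 AND 0 = 0
w4 = w1 XOR w3 = 0 XOR 0 = 0
w5 = w4 OR w1 = 0 OR 0 = 0
w6 = w3 XOR w5 = 0 XOR 0 = 0
w7 = x3 NAND w6 = 1 NAND 0 = 1
w8 = NOT w7 = NOT 1 = 0
w9 = w1 NAND w8 = 0 NAND 0 = 1
So w9 = 1.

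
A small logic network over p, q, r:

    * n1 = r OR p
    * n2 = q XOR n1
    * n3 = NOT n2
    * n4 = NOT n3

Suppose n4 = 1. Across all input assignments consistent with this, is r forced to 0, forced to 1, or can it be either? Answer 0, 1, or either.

either

Both values of r occur among assignments with n4 = 1:
  r=0: p=0, q=1, r=0
  r=1: p=0, q=0, r=1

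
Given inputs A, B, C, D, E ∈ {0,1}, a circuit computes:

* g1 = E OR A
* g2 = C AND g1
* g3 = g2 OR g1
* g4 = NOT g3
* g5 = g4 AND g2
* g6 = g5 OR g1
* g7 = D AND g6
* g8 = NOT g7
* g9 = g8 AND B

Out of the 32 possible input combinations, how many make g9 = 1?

g9 = g8 AND B must be 1, so both g8 = 1 and B = 1.
Enumerating the 32 input combinations, 10 give g9 = 1 and 22 give g9 = 0.

10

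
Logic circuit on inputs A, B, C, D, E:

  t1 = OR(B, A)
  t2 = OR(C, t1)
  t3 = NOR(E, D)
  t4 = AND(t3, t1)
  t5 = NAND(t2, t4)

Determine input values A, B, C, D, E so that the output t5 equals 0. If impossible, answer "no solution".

A=1 B=1 C=0 D=0 E=0

t5 = NAND(t2, t4) must be 0, so both t2 = 1 and t4 = 1.
t2 = OR(C, t1) must be 1, so at least one of C, t1 is 1.
Check with A=1 B=1 C=0 D=0 E=0:
t1 = OR(B, A) = OR(1, 1) = 1
t2 = OR(C, t1) = OR(0, 1) = 1
t3 = NOR(E, D) = NOR(0, 0) = 1
t4 = AND(t3, t1) = AND(1, 1) = 1
t5 = NAND(t2, t4) = NAND(1, 1) = 0
So t5 = 0 as required.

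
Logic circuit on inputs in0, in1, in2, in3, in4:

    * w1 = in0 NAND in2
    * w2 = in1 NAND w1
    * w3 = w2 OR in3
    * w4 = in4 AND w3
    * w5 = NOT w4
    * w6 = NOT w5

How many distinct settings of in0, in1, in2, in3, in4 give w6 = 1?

13

w6 = NOT w5 must be 1, so w5 = 0.
w5 = NOT w4 must be 0, so w4 = 1.
Enumerating the 32 input combinations, 13 give w6 = 1 and 19 give w6 = 0.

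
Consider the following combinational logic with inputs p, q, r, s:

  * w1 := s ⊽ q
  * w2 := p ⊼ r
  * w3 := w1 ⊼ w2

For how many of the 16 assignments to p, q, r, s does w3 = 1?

13

w3 = w1 ⊼ w2 must be 1, so at least one of w1, w2 is 0.
Enumerating the 16 input combinations, 13 give w3 = 1 and 3 give w3 = 0.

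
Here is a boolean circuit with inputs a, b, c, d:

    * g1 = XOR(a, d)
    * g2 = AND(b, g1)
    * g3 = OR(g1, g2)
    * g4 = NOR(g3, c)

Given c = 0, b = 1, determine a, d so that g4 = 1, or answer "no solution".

g4 = NOR(g3, c) must be 1, so both g3 = 0 and c = 0.
g3 = OR(g1, g2) must be 0, so both g1 = 0 and g2 = 0.
Check with c = 0, b = 1 and a=0, d=0:
g1 = XOR(a, d) = XOR(0, 0) = 0
g2 = AND(b, g1) = AND(1, 0) = 0
g3 = OR(g1, g2) = OR(0, 0) = 0
g4 = NOR(g3, c) = NOR(0, 0) = 1
So g4 = 1.

a=0, d=0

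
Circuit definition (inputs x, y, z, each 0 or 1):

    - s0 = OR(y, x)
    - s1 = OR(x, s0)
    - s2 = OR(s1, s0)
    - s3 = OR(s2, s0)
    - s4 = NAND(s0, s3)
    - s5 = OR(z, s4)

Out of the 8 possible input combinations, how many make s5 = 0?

3

s5 = OR(z, s4) must be 0, so both z = 0 and s4 = 0.
s4 = NAND(s0, s3) must be 0, so both s0 = 1 and s3 = 1.
Satisfying assignments:
  x=0, y=1, z=0
  x=1, y=0, z=0
  x=1, y=1, z=0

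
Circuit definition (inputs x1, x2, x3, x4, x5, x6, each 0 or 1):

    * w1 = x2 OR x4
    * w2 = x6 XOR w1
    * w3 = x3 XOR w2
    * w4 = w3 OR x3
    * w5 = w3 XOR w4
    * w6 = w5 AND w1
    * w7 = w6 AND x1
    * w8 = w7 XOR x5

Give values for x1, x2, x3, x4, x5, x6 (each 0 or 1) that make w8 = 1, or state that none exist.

x1=1, x2=1, x3=1, x4=1, x5=0, x6=0

w8 = w7 XOR x5 must be 1, so w7 and x5 differ.
Check with x1=1, x2=1, x3=1, x4=1, x5=0, x6=0:
w1 = x2 OR x4 = 1 OR 1 = 1
w2 = x6 XOR w1 = 0 XOR 1 = 1
w3 = x3 XOR w2 = 1 XOR 1 = 0
w4 = w3 OR x3 = 0 OR 1 = 1
w5 = w3 XOR w4 = 0 XOR 1 = 1
w6 = w5 AND w1 = 1 AND 1 = 1
w7 = w6 AND x1 = 1 AND 1 = 1
w8 = w7 XOR x5 = 1 XOR 0 = 1
So w8 = 1 as required.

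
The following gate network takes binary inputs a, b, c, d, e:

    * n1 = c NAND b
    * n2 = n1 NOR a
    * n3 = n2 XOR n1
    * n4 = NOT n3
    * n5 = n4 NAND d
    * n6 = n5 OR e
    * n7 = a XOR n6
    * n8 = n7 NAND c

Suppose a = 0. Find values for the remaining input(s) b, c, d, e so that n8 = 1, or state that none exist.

n8 = n7 NAND c must be 1, so at least one of n7, c is 0.
Check with a = 0 and b=0, c=0, d=0, e=0:
n1 = c NAND b = 0 NAND 0 = 1
n2 = n1 NOR a = 1 NOR 0 = 0
n3 = n2 XOR n1 = 0 XOR 1 = 1
n4 = NOT n3 = NOT 1 = 0
n5 = n4 NAND d = 0 NAND 0 = 1
n6 = n5 OR e = 1 OR 0 = 1
n7 = a XOR n6 = 0 XOR 1 = 1
n8 = n7 NAND c = 1 NAND 0 = 1
So n8 = 1.

b=0, c=0, d=0, e=0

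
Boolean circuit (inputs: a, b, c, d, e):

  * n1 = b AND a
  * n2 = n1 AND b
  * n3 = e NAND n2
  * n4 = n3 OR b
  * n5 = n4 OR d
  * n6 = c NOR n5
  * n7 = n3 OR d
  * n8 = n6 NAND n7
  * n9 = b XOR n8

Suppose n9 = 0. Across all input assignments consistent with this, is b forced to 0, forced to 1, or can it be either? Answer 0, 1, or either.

1

n9 = b XOR n8 must be 0, so b and n8 are equal.
Every assignment with n9 = 0 has b = 1; there are 16 such assignment(s).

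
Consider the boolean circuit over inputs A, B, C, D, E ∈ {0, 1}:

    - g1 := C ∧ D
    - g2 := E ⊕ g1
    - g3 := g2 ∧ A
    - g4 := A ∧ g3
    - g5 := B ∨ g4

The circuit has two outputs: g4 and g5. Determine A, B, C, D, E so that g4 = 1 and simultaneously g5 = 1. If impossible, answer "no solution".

A=1 B=0 C=1 D=0 E=1

Check with A=1 B=0 C=1 D=0 E=1:
g1 = C ∧ D = 1 ∧ 0 = 0
g2 = E ⊕ g1 = 1 ⊕ 0 = 1
g3 = g2 ∧ A = 1 ∧ 1 = 1
g4 = A ∧ g3 = 1 ∧ 1 = 1
g5 = B ∨ g4 = 0 ∨ 1 = 1
So g4 = 1 and g5 = 1.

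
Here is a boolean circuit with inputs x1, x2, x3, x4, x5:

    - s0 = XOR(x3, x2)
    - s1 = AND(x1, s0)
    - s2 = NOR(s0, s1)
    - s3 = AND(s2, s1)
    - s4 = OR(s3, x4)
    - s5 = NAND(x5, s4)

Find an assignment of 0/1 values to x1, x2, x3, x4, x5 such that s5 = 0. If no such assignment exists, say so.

s5 = NAND(x5, s4) must be 0, so both x5 = 1 and s4 = 1.
s4 = OR(s3, x4) must be 1, so at least one of s3, x4 is 1.
Check with x1=1 x2=0 x3=0 x4=1 x5=1:
s0 = XOR(x3, x2) = XOR(0, 0) = 0
s1 = AND(x1, s0) = AND(1, 0) = 0
s2 = NOR(s0, s1) = NOR(0, 0) = 1
s3 = AND(s2, s1) = AND(1, 0) = 0
s4 = OR(s3, x4) = OR(0, 1) = 1
s5 = NAND(x5, s4) = NAND(1, 1) = 0
So s5 = 0 as required.

x1=1 x2=0 x3=0 x4=1 x5=1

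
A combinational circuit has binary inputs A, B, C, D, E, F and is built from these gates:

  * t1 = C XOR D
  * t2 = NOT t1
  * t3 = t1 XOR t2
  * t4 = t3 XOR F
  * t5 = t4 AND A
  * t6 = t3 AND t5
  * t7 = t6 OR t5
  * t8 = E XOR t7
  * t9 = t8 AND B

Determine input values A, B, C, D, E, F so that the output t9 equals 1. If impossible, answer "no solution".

A=1 B=1 C=0 D=0 E=0 F=0

t9 = t8 AND B must be 1, so both t8 = 1 and B = 1.
Check with A=1 B=1 C=0 D=0 E=0 F=0:
t1 = C XOR D = 0 XOR 0 = 0
t2 = NOT t1 = NOT 0 = 1
t3 = t1 XOR t2 = 0 XOR 1 = 1
t4 = t3 XOR F = 1 XOR 0 = 1
t5 = t4 AND A = 1 AND 1 = 1
t6 = t3 AND t5 = 1 AND 1 = 1
t7 = t6 OR t5 = 1 OR 1 = 1
t8 = E XOR t7 = 0 XOR 1 = 1
t9 = t8 AND B = 1 AND 1 = 1
So t9 = 1 as required.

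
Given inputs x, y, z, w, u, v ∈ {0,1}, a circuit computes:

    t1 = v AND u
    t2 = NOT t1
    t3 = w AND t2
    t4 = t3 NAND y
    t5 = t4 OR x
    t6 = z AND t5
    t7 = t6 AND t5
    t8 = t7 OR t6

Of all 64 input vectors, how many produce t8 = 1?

t8 = t7 OR t6 must be 1, so at least one of t7, t6 is 1.
Enumerating the 64 input combinations, 29 give t8 = 1 and 35 give t8 = 0.

29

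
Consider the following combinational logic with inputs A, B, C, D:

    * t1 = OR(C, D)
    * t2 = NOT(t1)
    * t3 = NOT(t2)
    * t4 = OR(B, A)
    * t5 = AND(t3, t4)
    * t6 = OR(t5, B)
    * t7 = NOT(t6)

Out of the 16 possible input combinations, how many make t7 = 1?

t7 = NOT(t6) must be 1, so t6 = 0.
Enumerating the 16 input combinations, 5 give t7 = 1 and 11 give t7 = 0.

5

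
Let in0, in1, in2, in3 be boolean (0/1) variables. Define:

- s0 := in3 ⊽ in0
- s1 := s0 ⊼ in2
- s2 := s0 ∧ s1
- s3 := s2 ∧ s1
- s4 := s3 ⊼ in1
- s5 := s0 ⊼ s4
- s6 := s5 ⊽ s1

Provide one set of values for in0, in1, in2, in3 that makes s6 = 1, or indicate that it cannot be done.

in0=0, in1=1, in2=1, in3=0

s6 = s5 ⊽ s1 must be 1, so both s5 = 0 and s1 = 0.
Check with in0=0, in1=1, in2=1, in3=0:
s0 = in3 ⊽ in0 = 0 ⊽ 0 = 1
s1 = s0 ⊼ in2 = 1 ⊼ 1 = 0
s2 = s0 ∧ s1 = 1 ∧ 0 = 0
s3 = s2 ∧ s1 = 0 ∧ 0 = 0
s4 = s3 ⊼ in1 = 0 ⊼ 1 = 1
s5 = s0 ⊼ s4 = 1 ⊼ 1 = 0
s6 = s5 ⊽ s1 = 0 ⊽ 0 = 1
So s6 = 1 as required.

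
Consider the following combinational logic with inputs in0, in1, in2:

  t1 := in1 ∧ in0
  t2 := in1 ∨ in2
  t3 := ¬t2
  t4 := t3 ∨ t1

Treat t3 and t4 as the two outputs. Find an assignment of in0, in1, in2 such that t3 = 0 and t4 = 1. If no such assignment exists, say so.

in0=1, in1=1, in2=0

Check with in0=1, in1=1, in2=0:
t1 = in1 ∧ in0 = 1 ∧ 1 = 1
t2 = in1 ∨ in2 = 1 ∨ 0 = 1
t3 = ¬t2 = ¬1 = 0
t4 = t3 ∨ t1 = 0 ∨ 1 = 1
So t3 = 0 and t4 = 1.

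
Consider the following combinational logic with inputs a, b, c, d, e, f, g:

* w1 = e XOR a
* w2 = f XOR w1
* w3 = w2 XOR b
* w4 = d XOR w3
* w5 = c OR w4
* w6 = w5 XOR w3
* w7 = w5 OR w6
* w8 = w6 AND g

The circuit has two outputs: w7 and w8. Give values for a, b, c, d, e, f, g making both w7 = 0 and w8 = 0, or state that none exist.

Check with a=1, b=1, c=0, d=0, e=1, f=1, g=1:
w1 = e XOR a = 1 XOR 1 = 0
w2 = f XOR w1 = 1 XOR 0 = 1
w3 = w2 XOR b = 1 XOR 1 = 0
w4 = d XOR w3 = 0 XOR 0 = 0
w5 = c OR w4 = 0 OR 0 = 0
w6 = w5 XOR w3 = 0 XOR 0 = 0
w7 = w5 OR w6 = 0 OR 0 = 0
w8 = w6 AND g = 0 AND 1 = 0
So w7 = 0 and w8 = 0.

a=1, b=1, c=0, d=0, e=1, f=1, g=1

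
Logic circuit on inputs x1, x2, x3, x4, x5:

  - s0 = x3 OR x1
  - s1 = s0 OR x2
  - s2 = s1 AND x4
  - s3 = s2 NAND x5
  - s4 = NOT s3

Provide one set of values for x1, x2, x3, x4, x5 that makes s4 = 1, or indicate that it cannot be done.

s4 = NOT s3 must be 1, so s3 = 0.
s3 = s2 NAND x5 must be 0, so both s2 = 1 and x5 = 1.
Check with x1=0, x2=1, x3=0, x4=1, x5=1:
s0 = x3 OR x1 = 0 OR 0 = 0
s1 = s0 OR x2 = 0 OR 1 = 1
s2 = s1 AND x4 = 1 AND 1 = 1
s3 = s2 NAND x5 = 1 NAND 1 = 0
s4 = NOT s3 = NOT 0 = 1
So s4 = 1 as required.

x1=0, x2=1, x3=0, x4=1, x5=1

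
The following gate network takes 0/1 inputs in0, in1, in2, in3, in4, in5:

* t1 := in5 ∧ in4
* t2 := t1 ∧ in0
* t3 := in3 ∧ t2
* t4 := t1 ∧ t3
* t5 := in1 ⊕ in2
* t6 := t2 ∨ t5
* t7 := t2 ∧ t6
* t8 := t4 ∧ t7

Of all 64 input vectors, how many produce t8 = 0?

60

t8 = t4 ∧ t7 must be 0, so at least one of t4, t7 is 0.
Enumerating the 64 input combinations, 60 give t8 = 0 and 4 give t8 = 1.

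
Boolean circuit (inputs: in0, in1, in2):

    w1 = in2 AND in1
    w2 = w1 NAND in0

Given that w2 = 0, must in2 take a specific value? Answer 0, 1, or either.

w2 = w1 NAND in0 must be 0, so both w1 = 1 and in0 = 1.
w1 = in2 AND in1 must be 1, so both in2 = 1 and in1 = 1.
Every assignment with w2 = 0 has in2 = 1; there are 1 such assignment(s).
  in0=1, in1=1, in2=1

1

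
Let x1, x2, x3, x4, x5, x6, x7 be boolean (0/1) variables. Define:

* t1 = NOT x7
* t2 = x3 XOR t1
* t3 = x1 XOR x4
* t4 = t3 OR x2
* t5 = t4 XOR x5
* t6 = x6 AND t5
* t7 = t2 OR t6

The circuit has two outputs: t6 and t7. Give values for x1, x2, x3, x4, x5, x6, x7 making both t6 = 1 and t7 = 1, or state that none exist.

x1=1, x2=1, x3=0, x4=0, x5=0, x6=1, x7=0

Check with x1=1, x2=1, x3=0, x4=0, x5=0, x6=1, x7=0:
t1 = NOT x7 = NOT 0 = 1
t2 = x3 XOR t1 = 0 XOR 1 = 1
t3 = x1 XOR x4 = 1 XOR 0 = 1
t4 = t3 OR x2 = 1 OR 1 = 1
t5 = t4 XOR x5 = 1 XOR 0 = 1
t6 = x6 AND t5 = 1 AND 1 = 1
t7 = t2 OR t6 = 1 OR 1 = 1
So t6 = 1 and t7 = 1.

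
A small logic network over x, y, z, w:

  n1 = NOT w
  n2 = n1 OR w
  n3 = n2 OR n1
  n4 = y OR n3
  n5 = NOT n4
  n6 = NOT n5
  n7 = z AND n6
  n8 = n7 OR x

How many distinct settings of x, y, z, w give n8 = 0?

4

n8 = n7 OR x must be 0, so both n7 = 0 and x = 0.
n7 = z AND n6 must be 0, so at least one of z, n6 is 0.
Enumerating the 16 input combinations, 4 give n8 = 0 and 12 give n8 = 1.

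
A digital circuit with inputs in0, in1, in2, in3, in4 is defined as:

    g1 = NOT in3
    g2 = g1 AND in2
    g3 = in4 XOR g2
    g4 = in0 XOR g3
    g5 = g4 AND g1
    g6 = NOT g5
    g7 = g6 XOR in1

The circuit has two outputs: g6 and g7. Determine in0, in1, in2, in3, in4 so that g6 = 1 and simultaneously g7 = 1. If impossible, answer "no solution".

Check with in0=1, in1=0, in2=1, in3=0, in4=0:
g1 = NOT in3 = NOT 0 = 1
g2 = g1 AND in2 = 1 AND 1 = 1
g3 = in4 XOR g2 = 0 XOR 1 = 1
g4 = in0 XOR g3 = 1 XOR 1 = 0
g5 = g4 AND g1 = 0 AND 1 = 0
g6 = NOT g5 = NOT 0 = 1
g7 = g6 XOR in1 = 1 XOR 0 = 1
So g6 = 1 and g7 = 1.

in0=1, in1=0, in2=1, in3=0, in4=0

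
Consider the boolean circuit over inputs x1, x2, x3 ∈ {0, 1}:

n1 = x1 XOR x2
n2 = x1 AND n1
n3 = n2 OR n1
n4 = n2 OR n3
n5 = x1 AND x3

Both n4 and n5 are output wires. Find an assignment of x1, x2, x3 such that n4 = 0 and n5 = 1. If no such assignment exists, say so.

x1=1, x2=1, x3=1

Check with x1=1, x2=1, x3=1:
n1 = x1 XOR x2 = 1 XOR 1 = 0
n2 = x1 AND n1 = 1 AND 0 = 0
n3 = n2 OR n1 = 0 OR 0 = 0
n4 = n2 OR n3 = 0 OR 0 = 0
n5 = x1 AND x3 = 1 AND 1 = 1
So n4 = 0 and n5 = 1.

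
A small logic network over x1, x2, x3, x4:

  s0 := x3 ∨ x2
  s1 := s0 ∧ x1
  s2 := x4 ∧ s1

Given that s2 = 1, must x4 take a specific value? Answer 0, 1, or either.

1

s2 = x4 ∧ s1 must be 1, so both x4 = 1 and s1 = 1.
Every assignment with s2 = 1 has x4 = 1; there are 3 such assignment(s).
  x1=1, x2=0, x3=1, x4=1
  x1=1, x2=1, x3=0, x4=1
  x1=1, x2=1, x3=1, x4=1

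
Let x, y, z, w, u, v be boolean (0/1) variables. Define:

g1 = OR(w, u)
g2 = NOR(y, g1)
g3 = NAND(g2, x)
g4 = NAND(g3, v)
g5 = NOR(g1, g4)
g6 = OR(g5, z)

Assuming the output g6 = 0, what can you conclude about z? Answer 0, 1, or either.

0

g6 = OR(g5, z) must be 0, so both g5 = 0 and z = 0.
g5 = NOR(g1, g4) must be 0, so at least one of g1, g4 is 1.
Every assignment with g6 = 0 has z = 0; there are 29 such assignment(s).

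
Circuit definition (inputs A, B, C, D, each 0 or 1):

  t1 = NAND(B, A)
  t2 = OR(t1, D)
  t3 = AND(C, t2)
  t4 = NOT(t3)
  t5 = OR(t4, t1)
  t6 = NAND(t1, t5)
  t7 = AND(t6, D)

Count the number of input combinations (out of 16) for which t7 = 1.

t7 = AND(t6, D) must be 1, so both t6 = 1 and D = 1.
Satisfying assignments:
  A=1, B=1, C=0, D=1
  A=1, B=1, C=1, D=1

2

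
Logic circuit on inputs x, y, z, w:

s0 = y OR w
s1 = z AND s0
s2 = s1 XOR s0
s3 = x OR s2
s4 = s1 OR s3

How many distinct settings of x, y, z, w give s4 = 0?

2

s4 = s1 OR s3 must be 0, so both s1 = 0 and s3 = 0.
s1 = z AND s0 must be 0, so at least one of z, s0 is 0.
Satisfying assignments:
  x=0, y=0, z=0, w=0
  x=0, y=0, z=1, w=0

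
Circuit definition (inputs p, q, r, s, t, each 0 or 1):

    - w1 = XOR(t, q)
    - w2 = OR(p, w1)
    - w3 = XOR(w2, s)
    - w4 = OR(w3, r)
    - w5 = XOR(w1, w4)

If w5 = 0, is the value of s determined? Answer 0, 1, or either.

Both values of s occur among assignments with w5 = 0:
  s=0: p=0, q=0, r=0, s=0, t=0
  s=1: p=0, q=0, r=1, s=1, t=1

either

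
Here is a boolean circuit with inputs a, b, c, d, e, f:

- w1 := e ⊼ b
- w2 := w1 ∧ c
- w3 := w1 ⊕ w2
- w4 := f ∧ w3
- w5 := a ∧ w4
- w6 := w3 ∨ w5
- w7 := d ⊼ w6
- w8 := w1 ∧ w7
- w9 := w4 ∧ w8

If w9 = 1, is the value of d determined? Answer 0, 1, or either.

w9 = w4 ∧ w8 must be 1, so both w4 = 1 and w8 = 1.
Every assignment with w9 = 1 has d = 0; there are 6 such assignment(s).

0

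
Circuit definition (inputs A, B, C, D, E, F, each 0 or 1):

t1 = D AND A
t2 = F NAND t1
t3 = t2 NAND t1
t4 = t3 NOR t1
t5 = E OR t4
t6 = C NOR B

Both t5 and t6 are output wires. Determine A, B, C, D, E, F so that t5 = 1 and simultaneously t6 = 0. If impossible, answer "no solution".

A=1 B=1 C=0 D=0 E=1 F=1

Check with A=1 B=1 C=0 D=0 E=1 F=1:
t1 = D AND A = 0 AND 1 = 0
t2 = F NAND t1 = 1 NAND 0 = 1
t3 = t2 NAND t1 = 1 NAND 0 = 1
t4 = t3 NOR t1 = 1 NOR 0 = 0
t5 = E OR t4 = 1 OR 0 = 1
t6 = C NOR B = 0 NOR 1 = 0
So t5 = 1 and t6 = 0.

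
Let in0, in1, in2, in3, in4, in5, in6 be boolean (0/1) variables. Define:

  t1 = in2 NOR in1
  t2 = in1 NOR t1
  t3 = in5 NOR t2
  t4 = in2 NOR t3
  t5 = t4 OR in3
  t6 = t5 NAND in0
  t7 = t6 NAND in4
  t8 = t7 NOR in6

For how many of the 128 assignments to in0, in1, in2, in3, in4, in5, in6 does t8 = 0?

106

t8 = t7 NOR in6 must be 0, so at least one of t7, in6 is 1.
Enumerating the 128 input combinations, 106 give t8 = 0 and 22 give t8 = 1.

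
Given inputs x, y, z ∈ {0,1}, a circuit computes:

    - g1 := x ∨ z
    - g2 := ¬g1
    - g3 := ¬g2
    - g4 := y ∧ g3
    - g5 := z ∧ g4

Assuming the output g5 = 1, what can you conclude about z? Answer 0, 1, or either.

1

g5 = z ∧ g4 must be 1, so both z = 1 and g4 = 1.
g4 = y ∧ g3 must be 1, so both y = 1 and g3 = 1.
g3 = ¬g2 must be 1, so g2 = 0.
Every assignment with g5 = 1 has z = 1; there are 2 such assignment(s).
  x=0, y=1, z=1
  x=1, y=1, z=1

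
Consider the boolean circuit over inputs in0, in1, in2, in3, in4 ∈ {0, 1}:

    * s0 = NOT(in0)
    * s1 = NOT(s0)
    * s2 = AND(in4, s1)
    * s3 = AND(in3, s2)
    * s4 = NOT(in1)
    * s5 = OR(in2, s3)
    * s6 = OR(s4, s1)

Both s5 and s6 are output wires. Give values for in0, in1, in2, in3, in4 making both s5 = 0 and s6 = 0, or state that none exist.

Check with in0=0, in1=1, in2=0, in3=1, in4=1:
s0 = NOT(in0) = NOT 0 = 1
s1 = NOT(s0) = NOT 1 = 0
s2 = AND(in4, s1) = AND(1, 0) = 0
s3 = AND(in3, s2) = AND(1, 0) = 0
s4 = NOT(in1) = NOT 1 = 0
s5 = OR(in2, s3) = OR(0, 0) = 0
s6 = OR(s4, s1) = OR(0, 0) = 0
So s5 = 0 and s6 = 0.

in0=0, in1=1, in2=0, in3=1, in4=1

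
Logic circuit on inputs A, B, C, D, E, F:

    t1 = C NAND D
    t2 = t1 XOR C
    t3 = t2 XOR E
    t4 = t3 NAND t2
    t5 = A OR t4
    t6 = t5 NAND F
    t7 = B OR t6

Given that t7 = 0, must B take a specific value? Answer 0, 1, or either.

0

t7 = B OR t6 must be 0, so both B = 0 and t6 = 0.
Every assignment with t7 = 0 has B = 0; there are 13 such assignment(s).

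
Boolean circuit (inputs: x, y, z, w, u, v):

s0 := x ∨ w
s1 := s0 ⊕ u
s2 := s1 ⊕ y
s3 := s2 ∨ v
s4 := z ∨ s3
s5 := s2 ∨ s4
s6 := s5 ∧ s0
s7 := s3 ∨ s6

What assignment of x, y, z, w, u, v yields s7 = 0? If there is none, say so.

x=1, y=0, z=0, w=0, u=1, v=0

Check with x=1, y=0, z=0, w=0, u=1, v=0:
s0 = x ∨ w = 1 ∨ 0 = 1
s1 = s0 ⊕ u = 1 ⊕ 1 = 0
s2 = s1 ⊕ y = 0 ⊕ 0 = 0
s3 = s2 ∨ v = 0 ∨ 0 = 0
s4 = z ∨ s3 = 0 ∨ 0 = 0
s5 = s2 ∨ s4 = 0 ∨ 0 = 0
s6 = s5 ∧ s0 = 0 ∧ 1 = 0
s7 = s3 ∨ s6 = 0 ∨ 0 = 0
So s7 = 0 as required.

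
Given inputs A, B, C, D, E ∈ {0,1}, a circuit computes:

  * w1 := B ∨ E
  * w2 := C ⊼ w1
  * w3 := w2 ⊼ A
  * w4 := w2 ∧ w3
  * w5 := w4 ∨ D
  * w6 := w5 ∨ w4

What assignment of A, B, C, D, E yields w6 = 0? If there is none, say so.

w6 = w5 ∨ w4 must be 0, so both w5 = 0 and w4 = 0.
Check with A=1, B=0, C=0, D=0, E=1:
w1 = B ∨ E = 0 ∨ 1 = 1
w2 = C ⊼ w1 = 0 ⊼ 1 = 1
w3 = w2 ⊼ A = 1 ⊼ 1 = 0
w4 = w2 ∧ w3 = 1 ∧ 0 = 0
w5 = w4 ∨ D = 0 ∨ 0 = 0
w6 = w5 ∨ w4 = 0 ∨ 0 = 0
So w6 = 0 as required.

A=1, B=0, C=0, D=0, E=1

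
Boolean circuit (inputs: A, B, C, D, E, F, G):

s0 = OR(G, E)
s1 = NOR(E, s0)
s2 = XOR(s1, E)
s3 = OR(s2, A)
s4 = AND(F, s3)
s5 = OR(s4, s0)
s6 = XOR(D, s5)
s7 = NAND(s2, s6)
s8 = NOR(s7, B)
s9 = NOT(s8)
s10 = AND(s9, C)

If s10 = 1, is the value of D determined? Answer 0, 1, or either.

Both values of D occur among assignments with s10 = 1:
  D=0: A=0, B=0, C=1, D=0, E=0, F=0, G=0
  D=1: A=0, B=0, C=1, D=1, E=0, F=0, G=1

either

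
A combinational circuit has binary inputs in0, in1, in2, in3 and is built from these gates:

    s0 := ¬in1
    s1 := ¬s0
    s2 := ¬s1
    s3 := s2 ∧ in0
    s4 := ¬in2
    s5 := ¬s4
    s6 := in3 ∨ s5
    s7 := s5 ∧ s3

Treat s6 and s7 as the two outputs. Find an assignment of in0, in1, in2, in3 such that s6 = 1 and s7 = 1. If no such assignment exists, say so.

in0=1, in1=0, in2=1, in3=1

Check with in0=1, in1=0, in2=1, in3=1:
s0 = ¬in1 = ¬0 = 1
s1 = ¬s0 = ¬1 = 0
s2 = ¬s1 = ¬0 = 1
s3 = s2 ∧ in0 = 1 ∧ 1 = 1
s4 = ¬in2 = ¬1 = 0
s5 = ¬s4 = ¬0 = 1
s6 = in3 ∨ s5 = 1 ∨ 1 = 1
s7 = s5 ∧ s3 = 1 ∧ 1 = 1
So s6 = 1 and s7 = 1.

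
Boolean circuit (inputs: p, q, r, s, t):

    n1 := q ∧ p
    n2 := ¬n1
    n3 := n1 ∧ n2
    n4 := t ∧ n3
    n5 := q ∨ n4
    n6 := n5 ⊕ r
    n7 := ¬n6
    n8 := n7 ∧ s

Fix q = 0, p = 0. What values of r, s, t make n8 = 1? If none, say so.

Check with q = 0, p = 0 and r=0, s=1, t=1:
n1 = q ∧ p = 0 ∧ 0 = 0
n2 = ¬n1 = ¬0 = 1
n3 = n1 ∧ n2 = 0 ∧ 1 = 0
n4 = t ∧ n3 = 1 ∧ 0 = 0
n5 = q ∨ n4 = 0 ∨ 0 = 0
n6 = n5 ⊕ r = 0 ⊕ 0 = 0
n7 = ¬n6 = ¬0 = 1
n8 = n7 ∧ s = 1 ∧ 1 = 1
So n8 = 1.

r=0, s=1, t=1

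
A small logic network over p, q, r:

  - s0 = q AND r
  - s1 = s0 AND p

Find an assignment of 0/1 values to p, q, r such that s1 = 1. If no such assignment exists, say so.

s1 = s0 AND p must be 1, so both s0 = 1 and p = 1.
s0 = q AND r must be 1, so both q = 1 and r = 1.
Check with p=1, q=1, r=1:
s0 = q AND r = 1 AND 1 = 1
s1 = s0 AND p = 1 AND 1 = 1
So s1 = 1 as required.

p=1, q=1, r=1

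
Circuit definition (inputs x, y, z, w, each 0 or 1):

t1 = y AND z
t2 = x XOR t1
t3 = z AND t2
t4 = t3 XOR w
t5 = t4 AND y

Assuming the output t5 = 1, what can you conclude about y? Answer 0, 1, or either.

t5 = t4 AND y must be 1, so both t4 = 1 and y = 1.
t4 = t3 XOR w must be 1, so t3 and w differ.
Every assignment with t5 = 1 has y = 1; there are 4 such assignment(s).
  x=0, y=1, z=0, w=1
  x=0, y=1, z=1, w=0
  x=1, y=1, z=0, w=1
  x=1, y=1, z=1, w=1

1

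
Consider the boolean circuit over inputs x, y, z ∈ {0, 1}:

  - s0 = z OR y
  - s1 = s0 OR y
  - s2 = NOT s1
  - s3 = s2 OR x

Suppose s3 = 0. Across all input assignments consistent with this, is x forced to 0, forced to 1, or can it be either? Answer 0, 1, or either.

s3 = s2 OR x must be 0, so both s2 = 0 and x = 0.
Every assignment with s3 = 0 has x = 0; there are 3 such assignment(s).
  x=0, y=0, z=1
  x=0, y=1, z=0
  x=0, y=1, z=1

0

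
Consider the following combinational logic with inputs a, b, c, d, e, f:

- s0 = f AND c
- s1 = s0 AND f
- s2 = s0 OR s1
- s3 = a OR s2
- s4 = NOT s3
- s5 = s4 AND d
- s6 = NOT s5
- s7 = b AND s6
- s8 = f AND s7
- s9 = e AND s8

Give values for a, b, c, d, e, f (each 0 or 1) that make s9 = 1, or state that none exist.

s9 = e AND s8 must be 1, so both e = 1 and s8 = 1.
Check with a=1, b=1, c=1, d=0, e=1, f=1:
s0 = f AND c = 1 AND 1 = 1
s1 = s0 AND f = 1 AND 1 = 1
s2 = s0 OR s1 = 1 OR 1 = 1
s3 = a OR s2 = 1 OR 1 = 1
s4 = NOT s3 = NOT 1 = 0
s5 = s4 AND d = 0 AND 0 = 0
s6 = NOT s5 = NOT 0 = 1
s7 = b AND s6 = 1 AND 1 = 1
s8 = f AND s7 = 1 AND 1 = 1
s9 = e AND s8 = 1 AND 1 = 1
So s9 = 1 as required.

a=1, b=1, c=1, d=0, e=1, f=1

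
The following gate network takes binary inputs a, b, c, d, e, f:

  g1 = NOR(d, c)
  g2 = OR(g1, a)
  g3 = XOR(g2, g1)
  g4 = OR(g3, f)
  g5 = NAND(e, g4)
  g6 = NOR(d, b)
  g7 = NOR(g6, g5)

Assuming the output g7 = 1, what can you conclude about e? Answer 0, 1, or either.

1

g7 = NOR(g6, g5) must be 1, so both g6 = 0 and g5 = 0.
Every assignment with g7 = 1 has e = 1; there are 17 such assignment(s).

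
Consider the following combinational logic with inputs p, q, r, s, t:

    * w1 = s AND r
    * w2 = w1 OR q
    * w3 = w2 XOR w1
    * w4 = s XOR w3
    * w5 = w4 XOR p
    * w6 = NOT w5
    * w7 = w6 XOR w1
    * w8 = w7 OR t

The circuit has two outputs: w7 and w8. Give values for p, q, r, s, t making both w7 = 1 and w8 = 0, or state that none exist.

no solution exists

Across all 32 input combinations, none give both w7 = 1 and w8 = 0.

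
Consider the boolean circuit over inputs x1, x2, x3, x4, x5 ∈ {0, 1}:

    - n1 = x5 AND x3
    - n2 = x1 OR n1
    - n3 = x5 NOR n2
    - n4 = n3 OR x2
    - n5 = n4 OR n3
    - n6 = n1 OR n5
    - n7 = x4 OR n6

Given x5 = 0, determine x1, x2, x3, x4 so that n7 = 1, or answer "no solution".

x1=1, x2=0, x3=1, x4=1

n7 = x4 OR n6 must be 1, so at least one of x4, n6 is 1.
Check with x5 = 0 and x1=1, x2=0, x3=1, x4=1:
n1 = x5 AND x3 = 0 AND 1 = 0
n2 = x1 OR n1 = 1 OR 0 = 1
n3 = x5 NOR n2 = 0 NOR 1 = 0
n4 = n3 OR x2 = 0 OR 0 = 0
n5 = n4 OR n3 = 0 OR 0 = 0
n6 = n1 OR n5 = 0 OR 0 = 0
n7 = x4 OR n6 = 1 OR 0 = 1
So n7 = 1.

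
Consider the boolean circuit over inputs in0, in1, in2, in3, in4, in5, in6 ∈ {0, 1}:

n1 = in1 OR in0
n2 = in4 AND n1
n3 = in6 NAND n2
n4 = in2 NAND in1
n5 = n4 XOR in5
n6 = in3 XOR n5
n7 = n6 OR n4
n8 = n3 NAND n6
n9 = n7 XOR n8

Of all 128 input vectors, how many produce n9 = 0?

60

n9 = n7 XOR n8 must be 0, so n7 and n8 are equal.
Enumerating the 128 input combinations, 60 give n9 = 0 and 68 give n9 = 1.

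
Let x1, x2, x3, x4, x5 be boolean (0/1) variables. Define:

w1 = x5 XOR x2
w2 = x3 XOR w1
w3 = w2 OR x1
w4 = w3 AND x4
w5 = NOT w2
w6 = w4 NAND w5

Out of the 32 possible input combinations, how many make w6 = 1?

28

w6 = w4 NAND w5 must be 1, so at least one of w4, w5 is 0.
Enumerating the 32 input combinations, 28 give w6 = 1 and 4 give w6 = 0.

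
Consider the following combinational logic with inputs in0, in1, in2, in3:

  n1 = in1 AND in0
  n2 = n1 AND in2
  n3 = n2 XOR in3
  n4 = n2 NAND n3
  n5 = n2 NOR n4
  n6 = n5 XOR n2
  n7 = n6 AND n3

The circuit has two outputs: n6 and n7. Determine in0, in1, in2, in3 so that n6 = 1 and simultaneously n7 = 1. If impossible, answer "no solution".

Check with in0=1 in1=1 in2=1 in3=0:
n1 = in1 AND in0 = 1 AND 1 = 1
n2 = n1 AND in2 = 1 AND 1 = 1
n3 = n2 XOR in3 = 1 XOR 0 = 1
n4 = n2 NAND n3 = 1 NAND 1 = 0
n5 = n2 NOR n4 = 1 NOR 0 = 0
n6 = n5 XOR n2 = 0 XOR 1 = 1
n7 = n6 AND n3 = 1 AND 1 = 1
So n6 = 1 and n7 = 1.

in0=1 in1=1 in2=1 in3=0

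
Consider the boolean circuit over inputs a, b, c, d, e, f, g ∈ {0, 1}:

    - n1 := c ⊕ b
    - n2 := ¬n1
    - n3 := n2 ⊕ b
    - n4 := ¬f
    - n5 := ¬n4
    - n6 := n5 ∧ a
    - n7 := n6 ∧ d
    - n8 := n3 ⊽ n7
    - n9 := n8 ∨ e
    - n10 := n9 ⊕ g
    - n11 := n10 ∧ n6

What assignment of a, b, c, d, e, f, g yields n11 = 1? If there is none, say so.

n11 = n10 ∧ n6 must be 1, so both n10 = 1 and n6 = 1.
n10 = n9 ⊕ g must be 1, so n9 and g differ.
n6 = n5 ∧ a must be 1, so both n5 = 1 and a = 1.
Check with a=1, b=1, c=1, d=0, e=0, f=1, g=0:
n1 = c ⊕ b = 1 ⊕ 1 = 0
n2 = ¬n1 = ¬0 = 1
n3 = n2 ⊕ b = 1 ⊕ 1 = 0
n4 = ¬f = ¬1 = 0
n5 = ¬n4 = ¬0 = 1
n6 = n5 ∧ a = 1 ∧ 1 = 1
n7 = n6 ∧ d = 1 ∧ 0 = 0
n8 = n3 ⊽ n7 = 0 ⊽ 0 = 1
n9 = n8 ∨ e = 1 ∨ 0 = 1
n10 = n9 ⊕ g = 1 ⊕ 0 = 1
n11 = n10 ∧ n6 = 1 ∧ 1 = 1
So n11 = 1 as required.

a=1, b=1, c=1, d=0, e=0, f=1, g=0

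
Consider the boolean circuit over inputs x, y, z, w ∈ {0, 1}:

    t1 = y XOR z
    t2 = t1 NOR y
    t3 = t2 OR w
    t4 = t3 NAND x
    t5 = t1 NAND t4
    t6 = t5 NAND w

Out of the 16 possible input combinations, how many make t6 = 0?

t6 = t5 NAND w must be 0, so both t5 = 1 and w = 1.
Enumerating the 16 input combinations, 6 give t6 = 0 and 10 give t6 = 1.

6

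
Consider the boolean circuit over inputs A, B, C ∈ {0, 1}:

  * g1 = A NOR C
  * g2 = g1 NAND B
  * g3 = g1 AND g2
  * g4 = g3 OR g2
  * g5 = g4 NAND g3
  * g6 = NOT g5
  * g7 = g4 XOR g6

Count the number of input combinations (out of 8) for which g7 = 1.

g7 = g4 XOR g6 must be 1, so g4 and g6 differ.
Satisfying assignments:
  A=0, B=0, C=1
  A=0, B=1, C=1
  A=1, B=0, C=0
  A=1, B=0, C=1
  A=1, B=1, C=0
  A=1, B=1, C=1

6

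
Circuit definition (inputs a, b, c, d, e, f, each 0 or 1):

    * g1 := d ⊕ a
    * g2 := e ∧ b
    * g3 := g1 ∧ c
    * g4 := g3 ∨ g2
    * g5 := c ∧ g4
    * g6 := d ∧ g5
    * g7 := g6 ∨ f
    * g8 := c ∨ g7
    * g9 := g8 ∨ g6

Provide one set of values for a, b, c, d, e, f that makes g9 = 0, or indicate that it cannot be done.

g9 = g8 ∨ g6 must be 0, so both g8 = 0 and g6 = 0.
g8 = c ∨ g7 must be 0, so both c = 0 and g7 = 0.
Check with a=0, b=1, c=0, d=0, e=1, f=0:
g1 = d ⊕ a = 0 ⊕ 0 = 0
g2 = e ∧ b = 1 ∧ 1 = 1
g3 = g1 ∧ c = 0 ∧ 0 = 0
g4 = g3 ∨ g2 = 0 ∨ 1 = 1
g5 = c ∧ g4 = 0 ∧ 1 = 0
g6 = d ∧ g5 = 0 ∧ 0 = 0
g7 = g6 ∨ f = 0 ∨ 0 = 0
g8 = c ∨ g7 = 0 ∨ 0 = 0
g9 = g8 ∨ g6 = 0 ∨ 0 = 0
So g9 = 0 as required.

a=0, b=1, c=0, d=0, e=1, f=0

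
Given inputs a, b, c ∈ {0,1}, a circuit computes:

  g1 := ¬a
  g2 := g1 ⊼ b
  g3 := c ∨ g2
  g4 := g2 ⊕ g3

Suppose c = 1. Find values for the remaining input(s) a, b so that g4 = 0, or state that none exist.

Check with c = 1 and a=1, b=1:
g1 = ¬a = ¬1 = 0
g2 = g1 ⊼ b = 0 ⊼ 1 = 1
g3 = c ∨ g2 = 1 ∨ 1 = 1
g4 = g2 ⊕ g3 = 1 ⊕ 1 = 0
So g4 = 0.

a=1, b=1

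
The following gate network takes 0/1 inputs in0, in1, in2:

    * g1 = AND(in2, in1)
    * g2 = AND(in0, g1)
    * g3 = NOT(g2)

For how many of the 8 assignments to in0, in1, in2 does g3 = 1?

7

g3 = NOT(g2) must be 1, so g2 = 0.
g2 = AND(in0, g1) must be 0, so at least one of in0, g1 is 0.
Enumerating the 8 input combinations, 7 give g3 = 1 and 1 give g3 = 0.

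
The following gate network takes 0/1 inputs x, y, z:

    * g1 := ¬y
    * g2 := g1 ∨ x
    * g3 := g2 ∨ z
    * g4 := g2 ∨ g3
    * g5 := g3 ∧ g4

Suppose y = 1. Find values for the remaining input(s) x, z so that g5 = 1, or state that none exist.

Check with y = 1 and x=1, z=1:
g1 = ¬y = ¬1 = 0
g2 = g1 ∨ x = 0 ∨ 1 = 1
g3 = g2 ∨ z = 1 ∨ 1 = 1
g4 = g2 ∨ g3 = 1 ∨ 1 = 1
g5 = g3 ∧ g4 = 1 ∧ 1 = 1
So g5 = 1.

x=1, z=1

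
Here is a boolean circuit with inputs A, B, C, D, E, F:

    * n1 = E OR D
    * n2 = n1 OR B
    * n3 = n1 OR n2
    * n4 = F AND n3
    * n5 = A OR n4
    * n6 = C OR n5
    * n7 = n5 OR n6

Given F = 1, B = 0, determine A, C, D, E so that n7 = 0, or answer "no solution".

n7 = n5 OR n6 must be 0, so both n5 = 0 and n6 = 0.
n5 = A OR n4 must be 0, so both A = 0 and n4 = 0.
Check with F = 1, B = 0 and A=0, C=0, D=0, E=0:
n1 = E OR D = 0 OR 0 = 0
n2 = n1 OR B = 0 OR 0 = 0
n3 = n1 OR n2 = 0 OR 0 = 0
n4 = F AND n3 = 1 AND 0 = 0
n5 = A OR n4 = 0 OR 0 = 0
n6 = C OR n5 = 0 OR 0 = 0
n7 = n5 OR n6 = 0 OR 0 = 0
So n7 = 0.

A=0, C=0, D=0, E=0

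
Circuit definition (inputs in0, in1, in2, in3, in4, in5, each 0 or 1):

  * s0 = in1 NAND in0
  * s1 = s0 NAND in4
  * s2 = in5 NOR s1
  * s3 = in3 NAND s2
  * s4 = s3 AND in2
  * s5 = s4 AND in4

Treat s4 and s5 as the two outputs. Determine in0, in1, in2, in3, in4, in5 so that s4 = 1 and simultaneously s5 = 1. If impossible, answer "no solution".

Check with in0=1, in1=1, in2=1, in3=1, in4=1, in5=0:
s0 = in1 NAND in0 = 1 NAND 1 = 0
s1 = s0 NAND in4 = 0 NAND 1 = 1
s2 = in5 NOR s1 = 0 NOR 1 = 0
s3 = in3 NAND s2 = 1 NAND 0 = 1
s4 = s3 AND in2 = 1 AND 1 = 1
s5 = s4 AND in4 = 1 AND 1 = 1
So s4 = 1 and s5 = 1.

in0=1, in1=1, in2=1, in3=1, in4=1, in5=0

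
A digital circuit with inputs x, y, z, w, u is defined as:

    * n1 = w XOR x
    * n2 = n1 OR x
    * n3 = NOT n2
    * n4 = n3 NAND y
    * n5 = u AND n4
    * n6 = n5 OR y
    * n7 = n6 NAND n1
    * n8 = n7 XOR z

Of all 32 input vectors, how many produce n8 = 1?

16

n8 = n7 XOR z must be 1, so n7 and z differ.
Enumerating the 32 input combinations, 16 give n8 = 1 and 16 give n8 = 0.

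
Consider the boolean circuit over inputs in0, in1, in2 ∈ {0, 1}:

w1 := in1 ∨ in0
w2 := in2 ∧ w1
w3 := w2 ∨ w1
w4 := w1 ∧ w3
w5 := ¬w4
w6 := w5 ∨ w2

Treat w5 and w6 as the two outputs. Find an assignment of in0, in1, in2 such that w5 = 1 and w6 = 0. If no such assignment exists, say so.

no solution exists

Across all 8 input combinations, none give both w5 = 1 and w6 = 0.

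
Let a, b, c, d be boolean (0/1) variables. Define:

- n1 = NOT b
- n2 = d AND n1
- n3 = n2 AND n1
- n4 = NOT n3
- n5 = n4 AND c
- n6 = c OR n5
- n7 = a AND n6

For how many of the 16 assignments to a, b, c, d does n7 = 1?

n7 = a AND n6 must be 1, so both a = 1 and n6 = 1.
Satisfying assignments:
  a=1, b=0, c=1, d=0
  a=1, b=0, c=1, d=1
  a=1, b=1, c=1, d=0
  a=1, b=1, c=1, d=1

4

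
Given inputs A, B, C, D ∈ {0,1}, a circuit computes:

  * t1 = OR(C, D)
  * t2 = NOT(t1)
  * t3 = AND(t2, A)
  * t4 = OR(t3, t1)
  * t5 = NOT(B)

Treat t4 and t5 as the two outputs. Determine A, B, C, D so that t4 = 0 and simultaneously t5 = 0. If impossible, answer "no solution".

A=0, B=1, C=0, D=0

Check with A=0, B=1, C=0, D=0:
t1 = OR(C, D) = OR(0, 0) = 0
t2 = NOT(t1) = NOT 0 = 1
t3 = AND(t2, A) = AND(1, 0) = 0
t4 = OR(t3, t1) = OR(0, 0) = 0
t5 = NOT(B) = NOT 1 = 0
So t4 = 0 and t5 = 0.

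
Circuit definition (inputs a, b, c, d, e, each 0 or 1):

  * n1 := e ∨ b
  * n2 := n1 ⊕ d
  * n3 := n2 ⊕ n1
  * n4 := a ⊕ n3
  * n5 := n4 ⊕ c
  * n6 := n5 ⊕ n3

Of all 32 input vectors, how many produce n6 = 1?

n6 = n5 ⊕ n3 must be 1, so n5 and n3 differ.
Enumerating the 32 input combinations, 16 give n6 = 1 and 16 give n6 = 0.

16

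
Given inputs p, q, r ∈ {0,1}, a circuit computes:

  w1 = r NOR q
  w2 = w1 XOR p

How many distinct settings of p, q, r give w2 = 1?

w2 = w1 XOR p must be 1, so w1 and p differ.
Satisfying assignments:
  p=0, q=0, r=0
  p=1, q=0, r=1
  p=1, q=1, r=0
  p=1, q=1, r=1

4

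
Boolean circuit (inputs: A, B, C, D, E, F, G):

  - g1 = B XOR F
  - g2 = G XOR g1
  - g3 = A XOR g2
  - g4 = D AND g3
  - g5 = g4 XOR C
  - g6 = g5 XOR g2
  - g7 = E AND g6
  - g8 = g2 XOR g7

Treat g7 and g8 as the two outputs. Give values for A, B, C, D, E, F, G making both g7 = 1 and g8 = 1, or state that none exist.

Check with A=1, B=1, C=1, D=0, E=1, F=0, G=1:
g1 = B XOR F = 1 XOR 0 = 1
g2 = G XOR g1 = 1 XOR 1 = 0
g3 = A XOR g2 = 1 XOR 0 = 1
g4 = D AND g3 = 0 AND 1 = 0
g5 = g4 XOR C = 0 XOR 1 = 1
g6 = g5 XOR g2 = 1 XOR 0 = 1
g7 = E AND g6 = 1 AND 1 = 1
g8 = g2 XOR g7 = 0 XOR 1 = 1
So g7 = 1 and g8 = 1.

A=1, B=1, C=1, D=0, E=1, F=0, G=1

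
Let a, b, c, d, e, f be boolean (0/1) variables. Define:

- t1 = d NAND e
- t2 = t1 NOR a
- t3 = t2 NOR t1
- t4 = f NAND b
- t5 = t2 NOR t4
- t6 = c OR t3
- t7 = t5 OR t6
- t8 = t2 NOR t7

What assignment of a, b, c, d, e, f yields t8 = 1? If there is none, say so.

Check with a=0, b=0, c=0, d=0, e=0, f=1:
t1 = d NAND e = 0 NAND 0 = 1
t2 = t1 NOR a = 1 NOR 0 = 0
t3 = t2 NOR t1 = 0 NOR 1 = 0
t4 = f NAND b = 1 NAND 0 = 1
t5 = t2 NOR t4 = 0 NOR 1 = 0
t6 = c OR t3 = 0 OR 0 = 0
t7 = t5 OR t6 = 0 OR 0 = 0
t8 = t2 NOR t7 = 0 NOR 0 = 1
So t8 = 1 as required.

a=0, b=0, c=0, d=0, e=0, f=1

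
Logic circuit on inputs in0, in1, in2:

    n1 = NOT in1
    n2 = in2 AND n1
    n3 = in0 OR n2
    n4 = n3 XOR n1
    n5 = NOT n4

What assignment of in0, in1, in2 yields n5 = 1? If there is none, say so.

n5 = NOT n4 must be 1, so n4 = 0.
Check with in0=1, in1=0, in2=1:
n1 = NOT in1 = NOT 0 = 1
n2 = in2 AND n1 = 1 AND 1 = 1
n3 = in0 OR n2 = 1 OR 1 = 1
n4 = n3 XOR n1 = 1 XOR 1 = 0
n5 = NOT n4 = NOT 0 = 1
So n5 = 1 as required.

in0=1, in1=0, in2=1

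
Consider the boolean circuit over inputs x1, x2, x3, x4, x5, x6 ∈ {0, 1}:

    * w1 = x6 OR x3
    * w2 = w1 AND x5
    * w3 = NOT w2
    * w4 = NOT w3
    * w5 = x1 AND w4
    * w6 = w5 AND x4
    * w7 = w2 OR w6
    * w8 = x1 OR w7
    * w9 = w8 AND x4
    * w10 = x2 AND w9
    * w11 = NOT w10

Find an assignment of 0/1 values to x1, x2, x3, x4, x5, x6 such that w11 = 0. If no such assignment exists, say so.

w11 = NOT w10 must be 0, so w10 = 1.
w10 = x2 AND w9 must be 1, so both x2 = 1 and w9 = 1.
w9 = w8 AND x4 must be 1, so both w8 = 1 and x4 = 1.
Check with x1=1, x2=1, x3=0, x4=1, x5=0, x6=0:
w1 = x6 OR x3 = 0 OR 0 = 0
w2 = w1 AND x5 = 0 AND 0 = 0
w3 = NOT w2 = NOT 0 = 1
w4 = NOT w3 = NOT 1 = 0
w5 = x1 AND w4 = 1 AND 0 = 0
w6 = w5 AND x4 = 0 AND 1 = 0
w7 = w2 OR w6 = 0 OR 0 = 0
w8 = x1 OR w7 = 1 OR 0 = 1
w9 = w8 AND x4 = 1 AND 1 = 1
w10 = x2 AND w9 = 1 AND 1 = 1
w11 = NOT w10 = NOT 1 = 0
So w11 = 0 as required.

x1=1, x2=1, x3=0, x4=1, x5=0, x6=0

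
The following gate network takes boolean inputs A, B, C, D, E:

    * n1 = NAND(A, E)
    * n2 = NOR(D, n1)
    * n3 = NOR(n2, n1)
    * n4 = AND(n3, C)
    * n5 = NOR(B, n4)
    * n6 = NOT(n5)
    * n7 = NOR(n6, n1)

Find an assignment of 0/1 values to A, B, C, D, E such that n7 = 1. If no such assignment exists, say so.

A=1, B=0, C=0, D=1, E=1

n7 = NOR(n6, n1) must be 1, so both n6 = 0 and n1 = 0.
n6 = NOT(n5) must be 0, so n5 = 1.
Check with A=1, B=0, C=0, D=1, E=1:
n1 = NAND(A, E) = NAND(1, 1) = 0
n2 = NOR(D, n1) = NOR(1, 0) = 0
n3 = NOR(n2, n1) = NOR(0, 0) = 1
n4 = AND(n3, C) = AND(1, 0) = 0
n5 = NOR(B, n4) = NOR(0, 0) = 1
n6 = NOT(n5) = NOT 1 = 0
n7 = NOR(n6, n1) = NOR(0, 0) = 1
So n7 = 1 as required.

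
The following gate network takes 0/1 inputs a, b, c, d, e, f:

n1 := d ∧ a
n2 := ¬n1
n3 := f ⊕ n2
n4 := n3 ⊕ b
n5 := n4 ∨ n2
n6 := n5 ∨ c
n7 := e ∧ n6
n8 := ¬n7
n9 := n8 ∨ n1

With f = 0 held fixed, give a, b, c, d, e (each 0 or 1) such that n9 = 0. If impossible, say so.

n9 = n8 ∨ n1 must be 0, so both n8 = 0 and n1 = 0.
Check with f = 0 and a=0, b=0, c=0, d=0, e=1:
n1 = d ∧ a = 0 ∧ 0 = 0
n2 = ¬n1 = ¬0 = 1
n3 = f ⊕ n2 = 0 ⊕ 1 = 1
n4 = n3 ⊕ b = 1 ⊕ 0 = 1
n5 = n4 ∨ n2 = 1 ∨ 1 = 1
n6 = n5 ∨ c = 1 ∨ 0 = 1
n7 = e ∧ n6 = 1 ∧ 1 = 1
n8 = ¬n7 = ¬1 = 0
n9 = n8 ∨ n1 = 0 ∨ 0 = 0
So n9 = 0.

a=0 b=0 c=0 d=0 e=1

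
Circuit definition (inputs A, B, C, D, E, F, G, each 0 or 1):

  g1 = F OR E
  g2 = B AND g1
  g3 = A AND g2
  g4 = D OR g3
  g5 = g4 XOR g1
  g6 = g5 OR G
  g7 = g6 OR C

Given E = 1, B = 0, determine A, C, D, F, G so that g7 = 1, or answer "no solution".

A=0 C=1 D=1 F=1 G=1

Check with E = 1, B = 0 and A=0, C=1, D=1, F=1, G=1:
g1 = F OR E = 1 OR 1 = 1
g2 = B AND g1 = 0 AND 1 = 0
g3 = A AND g2 = 0 AND 0 = 0
g4 = D OR g3 = 1 OR 0 = 1
g5 = g4 XOR g1 = 1 XOR 1 = 0
g6 = g5 OR G = 0 OR 1 = 1
g7 = g6 OR C = 1 OR 1 = 1
So g7 = 1.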